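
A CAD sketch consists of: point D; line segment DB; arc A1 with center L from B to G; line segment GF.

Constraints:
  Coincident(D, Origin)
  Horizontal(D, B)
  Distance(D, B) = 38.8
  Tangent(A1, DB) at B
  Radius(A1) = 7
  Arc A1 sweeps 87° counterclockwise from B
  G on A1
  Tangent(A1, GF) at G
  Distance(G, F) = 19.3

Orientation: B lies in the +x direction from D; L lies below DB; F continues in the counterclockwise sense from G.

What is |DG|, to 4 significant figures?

32.49

D is at the origin; D and B share the same y with |DB| = 38.8 and B on the +x side, so B = (38.80, 0.000). Since A1 is tangent to DB there, LB ⟂ DB, so L = B + (0, -7) = (38.80, -7.000). On A1, B sits at bearing 90° from L; an 87° counterclockwise sweep puts G at bearing 177°, so G = L + 7.0·(cos 177°, sin 177°) = (31.81, -6.634). Then |DG| = |G − D| = 32.49.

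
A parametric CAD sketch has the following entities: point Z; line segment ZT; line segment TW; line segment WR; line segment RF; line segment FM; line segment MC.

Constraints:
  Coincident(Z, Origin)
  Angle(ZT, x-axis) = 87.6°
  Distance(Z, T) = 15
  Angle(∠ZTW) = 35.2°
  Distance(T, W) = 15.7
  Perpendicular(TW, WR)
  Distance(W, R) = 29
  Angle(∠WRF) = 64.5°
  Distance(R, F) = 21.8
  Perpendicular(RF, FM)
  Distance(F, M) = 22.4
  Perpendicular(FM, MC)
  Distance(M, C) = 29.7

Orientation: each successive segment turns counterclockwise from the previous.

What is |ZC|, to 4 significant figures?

20.52

Z is at the origin; ZT runs at 87.6° with length 15.0, so T = (0.6281, 14.99). ∠ZTW = 35.2° gives TW at -127.6° from the x-axis; with |TW| = 15.7, W = (-8.951, 2.548). TW is perpendicular to WR, so WR runs at -37.60°; with |WR| = 29.0, R = (14.03, -15.15). ∠WRF = 64.5° gives RF at 77.90° from the x-axis; with |RF| = 21.8, F = (18.59, 6.169). RF ⟂ FM, so FM runs at 167.9°; with |FM| = 22.4, M = (-3.307, 10.86). FM ⟂ MC, so MC runs at -102.1°; with |MC| = 29.7, C = (-9.533, -18.18). Then |ZC| = |C − Z| = 20.52.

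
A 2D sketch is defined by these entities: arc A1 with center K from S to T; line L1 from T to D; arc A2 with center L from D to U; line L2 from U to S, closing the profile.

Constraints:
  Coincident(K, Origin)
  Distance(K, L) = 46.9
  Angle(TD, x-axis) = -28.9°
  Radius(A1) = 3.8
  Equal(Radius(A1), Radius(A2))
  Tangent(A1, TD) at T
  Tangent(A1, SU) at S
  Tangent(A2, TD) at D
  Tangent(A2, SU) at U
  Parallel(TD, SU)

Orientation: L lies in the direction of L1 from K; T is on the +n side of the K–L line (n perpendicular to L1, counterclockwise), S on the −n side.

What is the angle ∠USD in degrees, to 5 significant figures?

9.2046°

Tangency of A1 to both parallel lines with radius 3.8 puts T and S at K ± 3.8·n: T = (1.8365, 3.3268), S = (-1.8365, -3.3268). Equal radii place D and U the same way about L: D = L + 3.8·n = (42.896, -19.339), U = L − 3.8·n = (39.223, -25.993). Then cos ∠USD = SU·SD / (|SU||SD|), giving 9.2046°.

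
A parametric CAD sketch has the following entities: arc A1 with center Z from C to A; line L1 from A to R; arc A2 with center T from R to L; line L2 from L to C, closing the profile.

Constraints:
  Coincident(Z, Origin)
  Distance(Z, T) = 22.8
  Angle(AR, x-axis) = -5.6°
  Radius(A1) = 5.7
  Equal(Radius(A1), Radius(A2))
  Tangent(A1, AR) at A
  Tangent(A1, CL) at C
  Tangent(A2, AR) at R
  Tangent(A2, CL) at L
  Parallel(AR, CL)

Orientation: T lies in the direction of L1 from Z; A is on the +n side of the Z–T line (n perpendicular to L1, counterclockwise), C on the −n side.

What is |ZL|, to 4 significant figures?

23.50

The slot axis is L1's direction at -5.6°, so u = (cos -5.6°, sin -5.6°) = (0.9952, -0.09758) and n = (−sin -5.6°, cos -5.6°) = (0.09758, 0.9952). Z is at the origin and T lies 22.8 along u from Z, so T = 22.8·u = (22.69, -2.225). Tangency of A1 to both parallel lines with radius 5.7 puts A and C at Z ± 5.7·n: A = (0.5562, 5.673), C = (-0.5562, -5.673). Equal radii place R and L the same way about T: R = T + 5.7·n = (23.25, 3.448), L = T − 5.7·n = (22.13, -7.898). Then |ZL| = |L − Z| = 23.50.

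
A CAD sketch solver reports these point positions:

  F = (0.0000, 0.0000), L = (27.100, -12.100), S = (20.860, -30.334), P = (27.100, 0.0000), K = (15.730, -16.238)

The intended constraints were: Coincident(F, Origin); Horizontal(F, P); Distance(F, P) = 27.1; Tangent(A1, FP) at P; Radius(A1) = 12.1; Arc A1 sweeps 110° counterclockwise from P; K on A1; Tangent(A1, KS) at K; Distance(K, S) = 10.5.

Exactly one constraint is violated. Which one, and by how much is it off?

Distance(K, S) = 10.5 — off by 4.50.

F = (0.00, 0.00) ✓; F.y = 0.00, P.y = 0.00 ✓; |FP| = 27.10 ✓; ∠(LP, PF) = 90.00° ✓; |LP| = 12.10 ✓; bearing(L→K) − bearing(L→P) = 110.0° ✓; |LK| = 12.10 ✓; ∠(LK, KS) = 90.00° ✓; |KS| = 15.00 ✗.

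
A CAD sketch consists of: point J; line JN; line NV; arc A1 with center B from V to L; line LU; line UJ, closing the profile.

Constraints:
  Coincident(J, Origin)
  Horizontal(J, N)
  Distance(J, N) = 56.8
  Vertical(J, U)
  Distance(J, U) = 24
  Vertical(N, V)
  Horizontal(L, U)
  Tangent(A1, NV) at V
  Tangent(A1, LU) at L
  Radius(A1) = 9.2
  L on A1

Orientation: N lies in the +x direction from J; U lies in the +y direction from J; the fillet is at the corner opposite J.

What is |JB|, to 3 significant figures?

49.8

J is at the origin; JN is horizontal with |JN| = 56.8 and N on the +x side, so N = (56.8, 0.00). JU is vertical with |JU| = 24.0 and U on the +y side, so U = (0.00, 24.0). The virtual corner opposite J is at (56.8, 24.0). The tangent condition forces BV to be normal to NV and A1 meets LU tangentially, so BL is at right angles to LU, with radius 9.2, so the center B sits 9.2 in from both sides at B = (47.6, 14.8). Then |JB| = |B − J| = 49.8.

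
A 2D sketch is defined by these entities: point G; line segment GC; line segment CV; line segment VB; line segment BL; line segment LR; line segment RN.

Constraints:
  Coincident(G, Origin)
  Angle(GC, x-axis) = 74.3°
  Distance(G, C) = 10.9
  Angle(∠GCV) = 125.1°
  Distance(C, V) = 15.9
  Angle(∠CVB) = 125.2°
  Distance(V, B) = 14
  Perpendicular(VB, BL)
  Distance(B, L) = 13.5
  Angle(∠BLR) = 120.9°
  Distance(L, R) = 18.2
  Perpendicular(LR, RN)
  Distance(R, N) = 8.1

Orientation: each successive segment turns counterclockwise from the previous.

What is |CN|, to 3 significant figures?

4.46

G is at the origin; GC runs at 74.3° with length 10.9, so C = (2.95, 10.5). ∠GCV = 125.1° gives CV at 129° from the x-axis; with |CV| = 15.9, V = (-7.10, 22.8). ∠CVB = 125.2° gives VB at -176° from the x-axis; with |VB| = 14.0, B = (-21.1, 21.8). VB is perpendicular to BL, so BL runs at -86.0°; with |BL| = 13.5, L = (-20.1, 8.37). ∠BLR = 120.9° gives LR at -26.9° from the x-axis; with |LR| = 18.2, R = (-3.89, 0.137). LR ⟂ RN, so RN runs at 63.1°; with |RN| = 8.1, N = (-0.228, 7.36). Then |CN| = |N − C| = 4.46.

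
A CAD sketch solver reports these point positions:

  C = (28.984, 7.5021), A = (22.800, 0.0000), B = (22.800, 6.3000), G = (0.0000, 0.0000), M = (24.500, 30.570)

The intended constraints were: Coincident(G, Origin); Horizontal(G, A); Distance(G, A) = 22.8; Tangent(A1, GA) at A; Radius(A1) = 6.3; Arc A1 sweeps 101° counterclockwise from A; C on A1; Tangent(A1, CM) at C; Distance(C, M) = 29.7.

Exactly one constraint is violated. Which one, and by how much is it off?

Distance(C, M) = 29.7 — off by 6.20.

G = (0.00, 0.00) ✓; G.y = 0.00, A.y = 0.00 ✓; |GA| = 22.80 ✓; ∠(BA, AG) = 90.00° ✓; |BA| = 6.300 ✓; bearing(B→C) − bearing(B→A) = 101.0° ✓; |BC| = 6.300 ✓; ∠(BC, CM) = 90.00° ✓; |CM| = 23.50 ✗.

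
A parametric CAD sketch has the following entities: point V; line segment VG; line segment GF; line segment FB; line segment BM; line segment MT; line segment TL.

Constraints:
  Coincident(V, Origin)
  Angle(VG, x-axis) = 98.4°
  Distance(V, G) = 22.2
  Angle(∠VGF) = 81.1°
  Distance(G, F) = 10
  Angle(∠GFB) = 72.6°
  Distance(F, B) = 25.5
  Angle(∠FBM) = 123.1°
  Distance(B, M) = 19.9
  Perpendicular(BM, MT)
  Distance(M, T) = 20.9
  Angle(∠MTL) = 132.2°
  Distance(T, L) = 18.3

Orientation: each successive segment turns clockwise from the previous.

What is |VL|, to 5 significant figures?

32.182

V is at the origin; VG runs at 98.4° with length 22.2, so G = (-3.2430, 21.962). ∠VGF = 81.1° gives GF at -0.50000° from the x-axis; with |GF| = 10.0, F = (6.7566, 21.875). ∠GFB = 72.6° gives FB at -107.90° from the x-axis; with |FB| = 25.5, B = (-1.0810, -2.3911). ∠FBM = 123.1° gives BM at -164.80° from the x-axis; with |BM| = 19.9, M = (-20.285, -7.6086). BM is perpendicular to MT, so MT runs at 105.20°; with |MT| = 20.9, T = (-25.765, 12.560). ∠MTL = 132.2° gives TL at 57.400° from the x-axis; with |TL| = 18.3, L = (-15.905, 27.977). Then |VL| = |L − V| = 32.182.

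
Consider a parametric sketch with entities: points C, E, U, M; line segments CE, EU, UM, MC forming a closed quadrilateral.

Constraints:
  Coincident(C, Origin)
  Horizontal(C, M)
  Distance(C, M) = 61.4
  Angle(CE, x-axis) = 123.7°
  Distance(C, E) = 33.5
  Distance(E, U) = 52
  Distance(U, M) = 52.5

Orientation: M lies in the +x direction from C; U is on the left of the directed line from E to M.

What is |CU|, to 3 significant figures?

53.1

C is at the origin; CM is horizontal with |CM| = 61.4 and M in +x, so M = (61.4, 0). CE runs at 123.7° with |CE| = 33.5, so E = (-18.6, 27.9). U is determined by |EU| = 52.0 and |UM| = 52.5 together: it lies at the intersection of circle(E, 52.0) and circle(M, 52.5). With |EM| = 84.7, the foot of the radical line on EM is 42.0 from E and the perpendicular offset is √(52.0² − 42.0²) = 30.6. Taking the left-of-EM solution: U = (31.2, 42.9).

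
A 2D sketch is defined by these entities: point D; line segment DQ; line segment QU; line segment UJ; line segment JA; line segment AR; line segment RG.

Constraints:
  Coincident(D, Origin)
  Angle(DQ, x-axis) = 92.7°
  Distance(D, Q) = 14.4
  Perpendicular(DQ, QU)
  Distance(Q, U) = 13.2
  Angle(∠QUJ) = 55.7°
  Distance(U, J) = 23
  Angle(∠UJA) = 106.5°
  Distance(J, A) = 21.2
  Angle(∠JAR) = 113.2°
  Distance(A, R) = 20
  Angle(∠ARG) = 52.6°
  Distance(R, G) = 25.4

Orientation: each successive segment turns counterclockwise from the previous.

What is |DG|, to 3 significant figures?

8.34

∠JAR = 113.2° gives AR at 87.3° from the x-axis; with |AR| = 20.0, R = (20.8, 22.8). ∠ARG = 52.6° gives RG at -145° from the x-axis; with |RG| = 25.4, G = (-0.105, 8.34). Then |DG| = |G − D| = 8.34.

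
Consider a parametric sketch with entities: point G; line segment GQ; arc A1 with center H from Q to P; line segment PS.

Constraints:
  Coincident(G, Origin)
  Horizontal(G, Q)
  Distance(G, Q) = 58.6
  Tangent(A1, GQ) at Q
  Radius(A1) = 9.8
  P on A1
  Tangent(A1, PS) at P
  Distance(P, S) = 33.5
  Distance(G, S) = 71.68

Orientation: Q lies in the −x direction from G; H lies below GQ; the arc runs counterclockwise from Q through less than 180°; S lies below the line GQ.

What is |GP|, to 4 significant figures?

69.06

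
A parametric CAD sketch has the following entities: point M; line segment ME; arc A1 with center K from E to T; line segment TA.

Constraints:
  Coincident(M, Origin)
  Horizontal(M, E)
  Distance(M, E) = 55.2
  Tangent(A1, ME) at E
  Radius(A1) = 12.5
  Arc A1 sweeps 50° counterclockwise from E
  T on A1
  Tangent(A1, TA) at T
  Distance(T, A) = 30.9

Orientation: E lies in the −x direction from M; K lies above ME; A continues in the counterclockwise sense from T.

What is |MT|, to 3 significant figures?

45.8

M is at the origin; M and E share the same y with |ME| = 55.2 and E on the −x side, so E = (-55.2, 0.00). Since A1 is tangent to ME there, KE ⟂ ME, so K = E + (0, 12.5) = (-55.2, 12.5). On A1, E sits at bearing -90° from K; a 50° counterclockwise sweep puts T at bearing -40°, so T = K + 12.5·(cos -40°, sin -40°) = (-45.6, 4.47). Then |MT| = |T − M| = 45.8.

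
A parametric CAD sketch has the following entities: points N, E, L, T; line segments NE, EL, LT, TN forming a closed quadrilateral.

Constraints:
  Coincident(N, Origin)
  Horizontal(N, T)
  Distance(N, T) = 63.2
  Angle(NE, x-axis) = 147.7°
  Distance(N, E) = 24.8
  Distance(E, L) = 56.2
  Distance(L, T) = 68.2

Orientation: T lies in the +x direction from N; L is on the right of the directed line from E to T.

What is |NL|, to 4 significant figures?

36.75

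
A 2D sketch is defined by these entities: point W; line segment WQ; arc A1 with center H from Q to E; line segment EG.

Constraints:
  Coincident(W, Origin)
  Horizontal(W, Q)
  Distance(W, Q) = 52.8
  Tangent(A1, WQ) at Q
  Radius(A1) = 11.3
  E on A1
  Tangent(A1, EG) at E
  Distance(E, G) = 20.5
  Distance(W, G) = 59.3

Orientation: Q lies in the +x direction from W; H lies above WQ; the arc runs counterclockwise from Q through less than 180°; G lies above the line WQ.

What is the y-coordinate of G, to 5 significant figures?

34.287

W is at the origin; WQ is horizontal with |WQ| = 52.8 and Q on the +x side, so Q = (52.800, 0.0000). A1 meets WQ tangentially, so HQ is at right angles to WQ, so H = Q + (0, 11.3) = (52.800, 11.300). Since HE ⟂ EG (tangency), |HG| = √(11.3² + 20.5²) = 23.408 regardless of where E sits on A1. So G lies on both circle(W, 59.3) and circle(H, 23.408); the above-WQ intersection is G = (48.382, 34.287). E is the foot of the tangent from G: E = (61.489, 18.525).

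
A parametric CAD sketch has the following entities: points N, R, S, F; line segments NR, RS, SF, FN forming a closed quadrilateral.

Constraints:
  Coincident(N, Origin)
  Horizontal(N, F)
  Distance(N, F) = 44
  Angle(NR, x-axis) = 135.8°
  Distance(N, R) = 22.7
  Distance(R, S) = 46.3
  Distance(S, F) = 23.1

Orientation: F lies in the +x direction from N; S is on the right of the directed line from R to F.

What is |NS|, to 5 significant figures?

24.502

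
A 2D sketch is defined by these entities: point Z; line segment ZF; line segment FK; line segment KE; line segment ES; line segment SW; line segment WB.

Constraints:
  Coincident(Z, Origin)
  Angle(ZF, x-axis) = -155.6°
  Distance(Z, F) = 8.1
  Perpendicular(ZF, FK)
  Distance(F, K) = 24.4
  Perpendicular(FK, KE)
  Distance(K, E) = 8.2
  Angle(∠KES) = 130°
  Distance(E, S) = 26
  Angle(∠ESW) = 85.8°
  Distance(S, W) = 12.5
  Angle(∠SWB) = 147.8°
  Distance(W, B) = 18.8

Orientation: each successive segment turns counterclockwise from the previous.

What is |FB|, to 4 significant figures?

5.656

∠ESW = 85.8° gives SW at 168.6° from the x-axis; with |SW| = 12.5, W = (4.909, 5.334). ∠SWB = 147.8° gives WB at -159.2° from the x-axis; with |WB| = 18.8, B = (-12.67, -1.342). Then |FB| = |B − F| = 5.656.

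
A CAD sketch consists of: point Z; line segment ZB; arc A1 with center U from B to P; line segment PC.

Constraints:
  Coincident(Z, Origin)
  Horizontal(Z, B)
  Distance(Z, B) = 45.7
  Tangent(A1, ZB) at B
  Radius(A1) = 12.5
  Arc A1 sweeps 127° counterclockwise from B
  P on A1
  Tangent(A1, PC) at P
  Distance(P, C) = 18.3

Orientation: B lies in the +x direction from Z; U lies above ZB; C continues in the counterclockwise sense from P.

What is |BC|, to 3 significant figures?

34.7

Z is at the origin; Z and B share the same y with |ZB| = 45.7 and B on the +x side, so B = (45.7, 0.00). Tangency of A1 to ZB means the radius UB is perpendicular to ZB, so U = B + (0, 12.5) = (45.7, 12.5). On A1, B sits at bearing -90° from U; a 127° counterclockwise sweep puts P at bearing 37°, so P = U + 12.5·(cos 37°, sin 37°) = (55.7, 20.0). Since A1 is tangent to PC there, UP ⟂ PC, so PC runs along (−sin 37°, cos 37°); with |PC| = 18.3, C = (44.7, 34.6). Then |BC| = |C − B| = 34.7.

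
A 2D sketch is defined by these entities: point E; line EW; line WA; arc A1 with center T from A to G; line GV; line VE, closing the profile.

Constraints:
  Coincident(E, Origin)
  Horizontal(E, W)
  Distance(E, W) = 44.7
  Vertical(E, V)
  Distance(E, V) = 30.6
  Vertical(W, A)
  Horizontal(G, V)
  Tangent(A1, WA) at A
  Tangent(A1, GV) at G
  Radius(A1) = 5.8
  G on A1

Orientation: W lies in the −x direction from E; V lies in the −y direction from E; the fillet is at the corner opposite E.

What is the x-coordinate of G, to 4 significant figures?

-38.90

The virtual corner opposite E is at (-44.70, -30.60). Since A1 is tangent to WA there, TA ⟂ WA and A1 meets GV tangentially, so TG is at right angles to GV, with radius 5.8, so the center T sits 5.8 in from both sides at T = (-38.90, -24.80). That places the tangent points at A = (-44.70, -24.80) on WA and G = (-38.90, -30.60) on GV. So G.x = -38.90.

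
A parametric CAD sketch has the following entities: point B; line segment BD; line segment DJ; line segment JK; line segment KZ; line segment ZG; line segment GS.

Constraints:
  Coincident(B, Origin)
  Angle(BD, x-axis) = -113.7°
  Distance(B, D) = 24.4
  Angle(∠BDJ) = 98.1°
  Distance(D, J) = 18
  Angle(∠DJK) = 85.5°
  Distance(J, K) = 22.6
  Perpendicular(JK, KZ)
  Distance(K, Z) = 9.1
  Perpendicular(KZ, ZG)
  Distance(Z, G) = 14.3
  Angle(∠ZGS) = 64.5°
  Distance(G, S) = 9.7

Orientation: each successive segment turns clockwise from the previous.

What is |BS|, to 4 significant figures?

23.29

KZ is perpendicular to ZG, so ZG runs at -110.1°; with |ZG| = 14.3, G = (-15.75, -12.83). ∠ZGS = 64.5° gives GS at 134.4° from the x-axis; with |GS| = 9.7, S = (-22.53, -5.904). Then |BS| = |S − B| = 23.29.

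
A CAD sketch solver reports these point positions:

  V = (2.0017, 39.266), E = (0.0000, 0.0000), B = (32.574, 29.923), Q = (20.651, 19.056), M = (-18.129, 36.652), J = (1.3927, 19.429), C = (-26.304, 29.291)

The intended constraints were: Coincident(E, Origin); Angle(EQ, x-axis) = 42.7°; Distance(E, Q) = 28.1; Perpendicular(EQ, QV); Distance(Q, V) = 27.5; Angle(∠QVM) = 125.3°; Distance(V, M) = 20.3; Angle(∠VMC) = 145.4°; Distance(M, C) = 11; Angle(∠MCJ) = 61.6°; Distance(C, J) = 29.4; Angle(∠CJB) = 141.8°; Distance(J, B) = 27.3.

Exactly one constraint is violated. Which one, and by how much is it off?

Distance(J, B) = 27.3 — off by 5.60.

E = (0.00, 0.00) ✓; EQ at 42.70° ✓; |EQ| = 28.10 ✓; ∠(EQ, QV) = 90.00° ✓; |QV| = 27.50 ✓; ∠QVM = 125.3° ✓; |VM| = 20.30 ✓; ∠VMC = 145.4° ✓; |MC| = 11.00 ✓; ∠MCJ = 61.60° ✓; |CJ| = 29.40 ✓; ∠CJB = 141.8° ✓; |JB| = 32.90 ✗.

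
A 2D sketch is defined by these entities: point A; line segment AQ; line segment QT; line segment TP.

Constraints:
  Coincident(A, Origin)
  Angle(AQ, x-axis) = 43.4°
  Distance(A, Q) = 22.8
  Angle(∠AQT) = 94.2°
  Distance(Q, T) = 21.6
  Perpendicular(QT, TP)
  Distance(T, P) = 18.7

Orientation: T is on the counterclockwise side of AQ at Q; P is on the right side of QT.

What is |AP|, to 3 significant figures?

47.5

A is at the origin; AQ runs at 43.4° with length 22.8, so Q = 22.8·(cos 43.4°, sin 43.4°) = (16.6, 15.7). ∠AQT = 94.2°, so QT runs at 43.4° + (180° − 94.2°) = 129° from the x-axis; with |QT| = 21.6, T = Q + 21.6·(cos 129°, sin 129°) = (2.91, 32.4). QT is perpendicular to TP; with |TP| = 18.7 on the right of QT, P = T + 18.7·(0.775, 0.632) = (17.4, 44.2). Then |AP| = |P − A| = 47.5.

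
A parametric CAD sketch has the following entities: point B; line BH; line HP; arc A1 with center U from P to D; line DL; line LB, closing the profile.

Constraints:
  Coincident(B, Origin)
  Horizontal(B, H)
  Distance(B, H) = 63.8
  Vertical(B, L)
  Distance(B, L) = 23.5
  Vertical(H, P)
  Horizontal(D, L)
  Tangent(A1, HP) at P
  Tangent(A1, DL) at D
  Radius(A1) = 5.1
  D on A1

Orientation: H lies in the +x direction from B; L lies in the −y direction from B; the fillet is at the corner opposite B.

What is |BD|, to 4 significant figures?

63.23

The virtual corner opposite B is at (63.80, -23.50). The tangent condition forces UP to be normal to HP and A1 meets DL tangentially, so UD is at right angles to DL, with radius 5.1, so the center U sits 5.1 in from both sides at U = (58.70, -18.40). That places the tangent points at P = (63.80, -18.40) on HP and D = (58.70, -23.50) on DL. Then |BD| = |D − B| = 63.23.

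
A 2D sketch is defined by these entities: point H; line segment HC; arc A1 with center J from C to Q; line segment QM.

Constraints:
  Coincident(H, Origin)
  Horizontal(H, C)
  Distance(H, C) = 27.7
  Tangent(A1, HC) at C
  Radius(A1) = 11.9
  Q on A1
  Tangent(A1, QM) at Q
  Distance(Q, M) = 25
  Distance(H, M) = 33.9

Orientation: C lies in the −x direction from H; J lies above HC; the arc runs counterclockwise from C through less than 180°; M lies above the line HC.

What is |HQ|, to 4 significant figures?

18.40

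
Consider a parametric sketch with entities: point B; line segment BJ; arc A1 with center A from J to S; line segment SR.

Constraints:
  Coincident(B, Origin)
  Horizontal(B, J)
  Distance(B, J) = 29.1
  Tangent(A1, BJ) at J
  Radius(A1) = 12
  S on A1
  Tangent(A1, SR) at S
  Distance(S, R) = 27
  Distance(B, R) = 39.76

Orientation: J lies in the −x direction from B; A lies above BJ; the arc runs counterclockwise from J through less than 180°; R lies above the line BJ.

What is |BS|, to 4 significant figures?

20.15

B is at the origin; B and J share the same y with |BJ| = 29.1 and J on the −x side, so J = (-29.10, 0.000). The tangent condition forces AJ to be normal to BJ, so A = J + (0, 12) = (-29.10, 12.00). Since AS ⟂ SR (tangency), |AR| = √(12.0² + 27.0²) = 29.55 regardless of where S sits on A1. So R lies on both circle(B, 39.76) and circle(A, 29.55); the above-BJ intersection is R = (-13.81, 37.28). S is the foot of the tangent from R: S = (-17.19, 10.50).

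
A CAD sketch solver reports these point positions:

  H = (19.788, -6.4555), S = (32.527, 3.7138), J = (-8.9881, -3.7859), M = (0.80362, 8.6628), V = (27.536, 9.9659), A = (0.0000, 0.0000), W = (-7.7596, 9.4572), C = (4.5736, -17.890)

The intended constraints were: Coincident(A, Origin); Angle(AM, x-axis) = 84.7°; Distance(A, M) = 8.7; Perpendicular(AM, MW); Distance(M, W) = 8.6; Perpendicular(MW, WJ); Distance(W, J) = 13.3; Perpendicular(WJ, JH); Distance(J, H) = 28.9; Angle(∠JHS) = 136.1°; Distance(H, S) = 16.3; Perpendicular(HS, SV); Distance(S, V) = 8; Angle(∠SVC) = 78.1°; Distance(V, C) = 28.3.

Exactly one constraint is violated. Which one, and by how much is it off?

Distance(V, C) = 28.3 — off by 7.80.

A = (0.00, 0.00) ✓; AM at 84.70° ✓; |AM| = 8.700 ✓; ∠(AM, MW) = 90.00° ✓; |MW| = 8.600 ✓; ∠(MW, WJ) = 90.00° ✓; |WJ| = 13.30 ✓; ∠(WJ, JH) = 90.00° ✓; |JH| = 28.90 ✓; ∠JHS = 136.1° ✓; |HS| = 16.30 ✓; ∠(HS, SV) = 90.00° ✓; |SV| = 8.000 ✓; ∠SVC = 78.10° ✓; |VC| = 36.10 ✗.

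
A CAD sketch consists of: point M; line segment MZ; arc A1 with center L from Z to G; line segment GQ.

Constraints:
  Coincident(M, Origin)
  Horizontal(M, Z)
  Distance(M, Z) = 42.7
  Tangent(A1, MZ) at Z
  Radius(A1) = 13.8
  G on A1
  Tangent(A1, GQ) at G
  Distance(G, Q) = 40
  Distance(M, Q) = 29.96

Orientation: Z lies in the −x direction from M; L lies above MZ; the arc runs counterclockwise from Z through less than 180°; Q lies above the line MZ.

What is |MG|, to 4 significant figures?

33.79

Checks: |LG| = 13.80 ✓; ∠(LG, GQ) = 90.00° ✓; |GQ| = 40.00 ✓; |MQ| = 29.96 ✓.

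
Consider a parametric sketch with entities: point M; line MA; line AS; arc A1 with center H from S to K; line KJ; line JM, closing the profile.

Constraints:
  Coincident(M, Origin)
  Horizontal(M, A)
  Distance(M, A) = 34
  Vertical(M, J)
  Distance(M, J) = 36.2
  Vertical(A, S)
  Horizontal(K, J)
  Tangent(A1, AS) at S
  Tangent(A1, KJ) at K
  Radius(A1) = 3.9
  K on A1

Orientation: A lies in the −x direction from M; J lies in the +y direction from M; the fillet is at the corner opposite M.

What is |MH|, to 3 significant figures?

44.2

MJ is vertical with |MJ| = 36.2 and J on the +y side, so J = (0.00, 36.2). The virtual corner opposite M is at (-34.0, 36.2). Since A1 is tangent to AS there, HS ⟂ AS and tangency of A1 to KJ means the radius HK is perpendicular to KJ, with radius 3.9, so the center H sits 3.9 in from both sides at H = (-30.1, 32.3). Then |MH| = |H − M| = 44.2.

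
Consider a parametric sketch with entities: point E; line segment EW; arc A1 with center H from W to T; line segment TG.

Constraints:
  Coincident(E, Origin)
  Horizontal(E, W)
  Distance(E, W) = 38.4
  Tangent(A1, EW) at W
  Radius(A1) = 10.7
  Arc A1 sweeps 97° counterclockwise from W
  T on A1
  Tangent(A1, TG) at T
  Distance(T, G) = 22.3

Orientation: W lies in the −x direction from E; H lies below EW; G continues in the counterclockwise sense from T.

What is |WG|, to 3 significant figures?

35.0

E is at the origin; EW is horizontal with |EW| = 38.4 and W on the −x side, so W = (-38.4, 0.00). The tangent condition forces HW to be normal to EW, so H = W + (0, -10.7) = (-38.4, -10.7). On A1, W sits at bearing 90° from H; a 97° counterclockwise sweep puts T at bearing 187°, so T = H + 10.7·(cos 187°, sin 187°) = (-49.0, -12.0). Since A1 is tangent to TG there, HT ⟂ TG, so TG runs along (−sin 187°, cos 187°); with |TG| = 22.3, G = (-46.3, -34.1). Then |WG| = |G − W| = 35.0.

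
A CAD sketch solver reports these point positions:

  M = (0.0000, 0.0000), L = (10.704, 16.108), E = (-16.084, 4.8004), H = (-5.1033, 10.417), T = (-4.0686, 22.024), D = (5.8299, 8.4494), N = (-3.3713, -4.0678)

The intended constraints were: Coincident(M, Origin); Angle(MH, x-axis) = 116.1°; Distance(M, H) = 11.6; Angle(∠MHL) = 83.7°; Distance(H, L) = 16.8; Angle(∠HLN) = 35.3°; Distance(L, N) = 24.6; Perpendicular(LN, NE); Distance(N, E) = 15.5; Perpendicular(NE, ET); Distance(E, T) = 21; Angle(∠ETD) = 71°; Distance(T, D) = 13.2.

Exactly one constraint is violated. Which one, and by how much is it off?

Distance(T, D) = 13.2 — off by 3.60.

M = (0.00, 0.00) ✓; MH at 116.1° ✓; |MH| = 11.60 ✓; ∠MHL = 83.70° ✓; |HL| = 16.80 ✓; ∠HLN = 35.30° ✓; |LN| = 24.60 ✓; ∠(LN, NE) = 90.00° ✓; |NE| = 15.50 ✓; ∠(NE, ET) = 90.00° ✓; |ET| = 21.00 ✓; ∠ETD = 71.00° ✓; |TD| = 16.80 ✗.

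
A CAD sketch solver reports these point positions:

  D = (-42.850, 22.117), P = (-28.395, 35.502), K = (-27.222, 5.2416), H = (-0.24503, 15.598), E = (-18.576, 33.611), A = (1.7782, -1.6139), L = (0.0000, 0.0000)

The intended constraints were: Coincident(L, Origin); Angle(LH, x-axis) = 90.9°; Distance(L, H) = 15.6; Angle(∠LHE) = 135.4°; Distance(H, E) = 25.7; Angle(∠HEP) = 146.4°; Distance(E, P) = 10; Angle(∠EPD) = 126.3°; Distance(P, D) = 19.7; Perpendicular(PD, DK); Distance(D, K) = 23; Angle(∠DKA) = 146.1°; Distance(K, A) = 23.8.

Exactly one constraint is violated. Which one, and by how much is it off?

Distance(K, A) = 23.8 — off by 6.00.

L = (0.00, 0.00) ✓; LH at 90.90° ✓; |LH| = 15.60 ✓; ∠LHE = 135.4° ✓; |HE| = 25.70 ✓; ∠HEP = 146.4° ✓; |EP| = 9.999 ✓; ∠EPD = 126.3° ✓; |PD| = 19.70 ✓; ∠(PD, DK) = 90.00° ✓; |DK| = 23.00 ✓; ∠DKA = 146.1° ✓; |KA| = 29.80 ✗.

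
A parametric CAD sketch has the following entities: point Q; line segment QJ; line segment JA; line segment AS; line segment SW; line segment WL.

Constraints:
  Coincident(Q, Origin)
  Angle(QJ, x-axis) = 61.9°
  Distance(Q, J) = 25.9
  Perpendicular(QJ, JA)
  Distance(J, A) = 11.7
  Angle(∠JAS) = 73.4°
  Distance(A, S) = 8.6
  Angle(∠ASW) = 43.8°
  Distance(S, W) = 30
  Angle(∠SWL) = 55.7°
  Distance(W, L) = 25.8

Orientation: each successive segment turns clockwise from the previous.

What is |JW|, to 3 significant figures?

19.0

∠JAS = 73.4° gives AS at -135° from the x-axis; with |AS| = 8.6, S = (16.5, 11.2). ∠ASW = 43.8° gives SW at 89.1° from the x-axis; with |SW| = 30.0, W = (16.9, 41.2). Then |JW| = |W − J| = 19.0.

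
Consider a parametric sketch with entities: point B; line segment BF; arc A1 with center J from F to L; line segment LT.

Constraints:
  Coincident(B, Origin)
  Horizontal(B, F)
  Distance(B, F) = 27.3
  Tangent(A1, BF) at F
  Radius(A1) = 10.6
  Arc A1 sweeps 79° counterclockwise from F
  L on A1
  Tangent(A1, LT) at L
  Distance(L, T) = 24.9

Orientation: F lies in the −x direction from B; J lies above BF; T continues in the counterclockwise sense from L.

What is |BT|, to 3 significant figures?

35.2

B is at the origin; B and F share the same y with |BF| = 27.3 and F on the −x side, so F = (-27.3, 0.00). Tangency of A1 to BF means the radius JF is perpendicular to BF, so J = F + (0, 10.6) = (-27.3, 10.6). On A1, F sits at bearing -90° from J; a 79° counterclockwise sweep puts L at bearing -11°, so L = J + 10.6·(cos -11°, sin -11°) = (-16.9, 8.58). A1 meets LT tangentially, so JL is at right angles to LT, so LT runs along (−sin -11°, cos -11°); with |LT| = 24.9, T = (-12.1, 33.0). Then |BT| = |T − B| = 35.2.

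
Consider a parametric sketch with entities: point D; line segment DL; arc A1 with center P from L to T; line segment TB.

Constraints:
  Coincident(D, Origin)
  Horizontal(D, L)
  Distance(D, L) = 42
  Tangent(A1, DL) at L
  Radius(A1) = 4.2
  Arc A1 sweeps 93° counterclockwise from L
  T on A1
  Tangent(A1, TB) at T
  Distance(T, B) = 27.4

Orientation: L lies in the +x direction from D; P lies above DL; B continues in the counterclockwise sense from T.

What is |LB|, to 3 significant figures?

31.9

D is at the origin; D and L share the same y with |DL| = 42.0 and L on the +x side, so L = (42.0, 0.00). Since A1 is tangent to DL there, PL ⟂ DL, so P = L + (0, 4.2) = (42.0, 4.20). On A1, L sits at bearing -90° from P; a 93° counterclockwise sweep puts T at bearing 3°, so T = P + 4.2·(cos 3°, sin 3°) = (46.2, 4.42). Tangency of A1 to TB means the radius PT is perpendicular to TB, so TB runs along (−sin 3°, cos 3°); with |TB| = 27.4, B = (44.8, 31.8). Then |LB| = |B − L| = 31.9.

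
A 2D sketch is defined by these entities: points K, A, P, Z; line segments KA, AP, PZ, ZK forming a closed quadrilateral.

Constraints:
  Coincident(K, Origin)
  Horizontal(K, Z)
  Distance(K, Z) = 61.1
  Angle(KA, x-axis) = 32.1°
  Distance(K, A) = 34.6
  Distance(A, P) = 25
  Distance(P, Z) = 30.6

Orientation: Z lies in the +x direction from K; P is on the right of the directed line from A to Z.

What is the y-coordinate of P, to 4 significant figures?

-6.542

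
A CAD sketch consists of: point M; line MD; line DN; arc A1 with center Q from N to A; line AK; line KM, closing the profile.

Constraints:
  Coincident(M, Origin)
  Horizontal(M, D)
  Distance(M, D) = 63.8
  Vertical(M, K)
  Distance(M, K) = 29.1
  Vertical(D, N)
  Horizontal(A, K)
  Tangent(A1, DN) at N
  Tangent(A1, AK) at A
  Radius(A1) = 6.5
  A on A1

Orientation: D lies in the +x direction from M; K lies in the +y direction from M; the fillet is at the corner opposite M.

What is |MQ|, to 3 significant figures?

61.6

M is at the origin; MD is horizontal with |MD| = 63.8 and D on the +x side, so D = (63.8, 0.00). M and K share the same x with |MK| = 29.1 and K on the +y side, so K = (0.00, 29.1). The virtual corner opposite M is at (63.8, 29.1). Since A1 is tangent to DN there, QN ⟂ DN and since A1 is tangent to AK there, QA ⟂ AK, with radius 6.5, so the center Q sits 6.5 in from both sides at Q = (57.3, 22.6). Then |MQ| = |Q − M| = 61.6.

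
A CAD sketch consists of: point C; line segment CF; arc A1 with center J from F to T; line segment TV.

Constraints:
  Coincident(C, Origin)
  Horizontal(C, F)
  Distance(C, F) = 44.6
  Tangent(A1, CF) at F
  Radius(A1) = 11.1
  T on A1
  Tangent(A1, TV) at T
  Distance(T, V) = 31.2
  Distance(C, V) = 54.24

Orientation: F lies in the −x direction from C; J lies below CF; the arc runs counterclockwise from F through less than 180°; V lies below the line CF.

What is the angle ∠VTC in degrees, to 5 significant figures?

70.099°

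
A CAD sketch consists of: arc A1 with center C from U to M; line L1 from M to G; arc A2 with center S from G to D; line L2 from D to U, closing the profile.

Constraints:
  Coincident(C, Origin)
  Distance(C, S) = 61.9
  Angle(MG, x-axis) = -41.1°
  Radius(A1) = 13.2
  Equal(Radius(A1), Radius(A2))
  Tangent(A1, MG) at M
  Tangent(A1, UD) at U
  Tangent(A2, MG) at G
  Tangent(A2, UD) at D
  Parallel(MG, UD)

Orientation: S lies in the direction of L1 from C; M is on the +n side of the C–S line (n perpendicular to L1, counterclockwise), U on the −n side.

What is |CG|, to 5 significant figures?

63.292

Tangency of A1 to both parallel lines with radius 13.2 puts M and U at C ± 13.2·n: M = (8.6774, 9.9470), U = (-8.6774, -9.9470). Equal radii place G and D the same way about S: G = S + 13.2·n = (55.323, -30.744), D = S − 13.2·n = (37.968, -50.639). Then |CG| = |G − C| = 63.292.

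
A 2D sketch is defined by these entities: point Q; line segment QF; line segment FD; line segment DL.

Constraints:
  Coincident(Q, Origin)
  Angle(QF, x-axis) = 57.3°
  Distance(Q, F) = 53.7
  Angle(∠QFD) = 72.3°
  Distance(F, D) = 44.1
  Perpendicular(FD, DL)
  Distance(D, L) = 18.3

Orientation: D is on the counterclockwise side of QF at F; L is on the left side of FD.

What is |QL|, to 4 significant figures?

43.02

Q is at the origin; QF runs at 57.3° with length 53.7, so F = 53.7·(cos 57.3°, sin 57.3°) = (29.01, 45.19). ∠QFD = 72.3°, so FD runs at 57.3° + (180° − 72.3°) = 165.0° from the x-axis; with |FD| = 44.1, D = F + 44.1·(cos 165.0°, sin 165.0°) = (-13.59, 56.60). FD is perpendicular to DL; with |DL| = 18.3 on the left of FD, L = D + 18.3·(-0.2588, -0.9659) = (-18.32, 38.93). Then |QL| = |L − Q| = 43.02.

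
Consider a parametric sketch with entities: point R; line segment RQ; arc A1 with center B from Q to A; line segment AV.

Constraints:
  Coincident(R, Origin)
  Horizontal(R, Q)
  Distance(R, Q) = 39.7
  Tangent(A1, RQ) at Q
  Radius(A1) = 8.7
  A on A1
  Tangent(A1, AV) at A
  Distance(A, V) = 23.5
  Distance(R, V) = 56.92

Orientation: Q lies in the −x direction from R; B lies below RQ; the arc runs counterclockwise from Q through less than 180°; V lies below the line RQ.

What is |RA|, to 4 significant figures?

49.28

Checks: ∠(BQ, QR) = 90.00° ✓; |BQ| = 8.700 ✓; |BA| = 8.700 ✓; ∠(BA, AV) = 90.00° ✓; |AV| = 23.50 ✓; |RV| = 56.92 ✓.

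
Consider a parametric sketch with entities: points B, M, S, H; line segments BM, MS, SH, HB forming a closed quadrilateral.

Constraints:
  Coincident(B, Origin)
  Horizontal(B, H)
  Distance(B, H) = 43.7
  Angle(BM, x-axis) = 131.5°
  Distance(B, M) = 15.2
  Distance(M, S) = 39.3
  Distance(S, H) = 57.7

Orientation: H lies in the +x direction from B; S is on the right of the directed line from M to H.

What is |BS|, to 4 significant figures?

28.62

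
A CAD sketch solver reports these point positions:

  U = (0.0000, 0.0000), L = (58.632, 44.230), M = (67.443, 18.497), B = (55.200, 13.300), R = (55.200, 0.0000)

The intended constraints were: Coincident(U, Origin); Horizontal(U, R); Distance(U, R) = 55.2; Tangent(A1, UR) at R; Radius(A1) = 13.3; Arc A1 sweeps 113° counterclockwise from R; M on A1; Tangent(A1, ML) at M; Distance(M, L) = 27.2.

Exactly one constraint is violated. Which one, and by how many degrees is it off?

Tangent(A1, ML) at M — off by 4.10°.

U = (0.00, 0.00) ✓; U.y = 0.00, R.y = 0.00 ✓; |UR| = 55.20 ✓; ∠(BR, RU) = 90.00° ✓; |BR| = 13.30 ✓; bearing(B→M) − bearing(B→R) = 113.0° ✓; |BM| = 13.30 ✓; ∠(BM, ML) = 94.10° ✗; |ML| = 27.20 ✓.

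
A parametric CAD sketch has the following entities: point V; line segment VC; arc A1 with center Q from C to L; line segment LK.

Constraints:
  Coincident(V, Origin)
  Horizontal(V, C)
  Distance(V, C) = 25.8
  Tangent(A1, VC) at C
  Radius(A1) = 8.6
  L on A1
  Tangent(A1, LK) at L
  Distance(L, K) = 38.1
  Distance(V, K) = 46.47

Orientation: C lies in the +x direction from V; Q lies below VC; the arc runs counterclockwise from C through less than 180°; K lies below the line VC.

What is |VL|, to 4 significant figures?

18.78

V is at the origin; VC is horizontal with |VC| = 25.8 and C on the +x side, so C = (25.80, 0.000). The tangent condition forces QC to be normal to VC, so Q = C + (0, -8.6) = (25.80, -8.600). Since QL ⟂ LK (tangency), |QK| = √(8.6² + 38.1²) = 39.06 regardless of where L sits on A1. So K lies on both circle(V, 46.47) and circle(Q, 39.06); the below-VC intersection is K = (11.62, -44.99). L is the foot of the tangent from K: L = (17.30, -7.319).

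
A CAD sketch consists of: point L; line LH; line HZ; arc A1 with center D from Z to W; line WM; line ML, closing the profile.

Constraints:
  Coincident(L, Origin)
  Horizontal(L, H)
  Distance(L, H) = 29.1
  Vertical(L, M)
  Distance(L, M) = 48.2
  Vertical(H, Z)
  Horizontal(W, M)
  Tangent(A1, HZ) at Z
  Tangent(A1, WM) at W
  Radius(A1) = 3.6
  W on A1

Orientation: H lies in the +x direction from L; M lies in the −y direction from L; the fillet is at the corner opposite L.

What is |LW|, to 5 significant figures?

54.530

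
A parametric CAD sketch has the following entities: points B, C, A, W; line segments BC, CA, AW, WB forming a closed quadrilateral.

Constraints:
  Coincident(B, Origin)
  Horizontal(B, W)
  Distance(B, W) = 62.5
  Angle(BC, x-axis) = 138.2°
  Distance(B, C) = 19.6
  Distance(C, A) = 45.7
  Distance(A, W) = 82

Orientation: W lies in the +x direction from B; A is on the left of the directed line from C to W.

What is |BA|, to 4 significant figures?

55.61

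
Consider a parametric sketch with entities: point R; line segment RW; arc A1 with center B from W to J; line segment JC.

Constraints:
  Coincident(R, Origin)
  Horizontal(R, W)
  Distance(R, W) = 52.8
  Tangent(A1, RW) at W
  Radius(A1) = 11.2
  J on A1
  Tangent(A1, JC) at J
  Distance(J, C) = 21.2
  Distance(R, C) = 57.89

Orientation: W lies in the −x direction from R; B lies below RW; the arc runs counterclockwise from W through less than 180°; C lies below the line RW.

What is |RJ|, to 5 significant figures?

63.846

R is at the origin; RW is horizontal with |RW| = 52.8 and W on the −x side, so W = (-52.800, 0.0000). Tangency of A1 to RW means the radius BW is perpendicular to RW, so B = W + (0, -11.2) = (-52.800, -11.200). Since BJ ⟂ JC (tangency), |BC| = √(11.2² + 21.2²) = 23.977 regardless of where J sits on A1. So C lies on both circle(R, 57.89) and circle(B, 23.977); the below-RW intersection is C = (-46.591, -34.359). J is the foot of the tangent from C: J = (-61.010, -18.818).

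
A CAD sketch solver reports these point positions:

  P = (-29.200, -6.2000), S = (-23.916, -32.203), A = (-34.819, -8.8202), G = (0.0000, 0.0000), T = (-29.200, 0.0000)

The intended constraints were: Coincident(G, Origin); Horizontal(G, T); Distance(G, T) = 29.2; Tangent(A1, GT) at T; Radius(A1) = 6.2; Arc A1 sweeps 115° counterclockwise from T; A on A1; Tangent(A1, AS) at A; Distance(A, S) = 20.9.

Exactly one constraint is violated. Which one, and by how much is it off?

Distance(A, S) = 20.9 — off by 4.90.

G = (0.00, 0.00) ✓; G.y = 0.00, T.y = 0.00 ✓; |GT| = 29.20 ✓; ∠(PT, TG) = 90.00° ✓; |PT| = 6.200 ✓; bearing(P→A) − bearing(P→T) = 115.0° ✓; |PA| = 6.200 ✓; ∠(PA, AS) = 90.00° ✓; |AS| = 25.80 ✗.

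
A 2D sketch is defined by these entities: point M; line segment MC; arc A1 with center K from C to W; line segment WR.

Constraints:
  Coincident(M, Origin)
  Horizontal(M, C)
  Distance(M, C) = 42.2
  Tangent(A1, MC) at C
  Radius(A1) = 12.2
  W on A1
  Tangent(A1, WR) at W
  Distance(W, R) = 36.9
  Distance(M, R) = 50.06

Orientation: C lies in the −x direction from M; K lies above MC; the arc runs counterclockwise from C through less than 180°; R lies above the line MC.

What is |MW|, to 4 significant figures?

31.74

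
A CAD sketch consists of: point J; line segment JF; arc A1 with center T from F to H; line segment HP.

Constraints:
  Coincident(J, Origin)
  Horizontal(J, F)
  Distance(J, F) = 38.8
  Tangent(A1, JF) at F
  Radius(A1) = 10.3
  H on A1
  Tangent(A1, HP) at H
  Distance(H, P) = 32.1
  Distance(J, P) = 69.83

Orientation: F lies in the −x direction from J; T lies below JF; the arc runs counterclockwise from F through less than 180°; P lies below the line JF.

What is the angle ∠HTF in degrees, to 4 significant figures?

70.82°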